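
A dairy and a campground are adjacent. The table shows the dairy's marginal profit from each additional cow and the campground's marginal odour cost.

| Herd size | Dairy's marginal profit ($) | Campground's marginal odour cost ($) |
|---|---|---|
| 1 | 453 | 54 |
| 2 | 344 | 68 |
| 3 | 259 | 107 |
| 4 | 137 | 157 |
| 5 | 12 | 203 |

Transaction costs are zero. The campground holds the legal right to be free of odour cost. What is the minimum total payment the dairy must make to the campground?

$229

Efficient level: marginal profit ≥ marginal odour cost through level 3, so k* = 3.
With the campground holding the right, the dairy must at least compensate total damage at k*: 54 + 68 + 107 = 229.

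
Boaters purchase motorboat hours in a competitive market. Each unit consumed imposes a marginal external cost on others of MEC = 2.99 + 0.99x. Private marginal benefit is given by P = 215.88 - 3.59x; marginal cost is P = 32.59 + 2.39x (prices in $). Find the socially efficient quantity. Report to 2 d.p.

x* = 25.87

Social marginal benefit = demand − MEC = 212.89 - 4.58x.
Set SMB = MC: 212.89 - 4.58x = 32.59 + 2.39x → x* = 25.8680.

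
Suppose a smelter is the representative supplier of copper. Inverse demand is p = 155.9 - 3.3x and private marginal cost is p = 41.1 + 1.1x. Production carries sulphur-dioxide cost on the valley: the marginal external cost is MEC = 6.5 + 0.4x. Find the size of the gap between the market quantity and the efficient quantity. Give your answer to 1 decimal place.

3.5 units

Market equilibrium (private): 41.1 + 1.1x = 155.9 - 3.3x → x_m = 26.0909.
Social marginal cost = private MC + MEC = 47.6 + 1.5x.
Set SMC = demand: 47.6 + 1.5x = 155.9 - 3.3x → x* = 22.5625.
Gap = |26.0909 − 22.5625| = 3.5284.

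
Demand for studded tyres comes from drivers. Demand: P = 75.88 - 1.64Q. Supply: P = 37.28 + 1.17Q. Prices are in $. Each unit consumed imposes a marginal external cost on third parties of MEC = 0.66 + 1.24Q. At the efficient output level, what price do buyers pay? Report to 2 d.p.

Social marginal benefit = demand − MEC = 75.22 - 2.88Q.
Set SMB = MC: 75.22 - 2.88Q = 37.28 + 1.17Q → Q* = 9.3679.
Consumer price on the demand curve at Q*: 75.88 − 1.64×9.3679 = 60.5166.

P = $60.52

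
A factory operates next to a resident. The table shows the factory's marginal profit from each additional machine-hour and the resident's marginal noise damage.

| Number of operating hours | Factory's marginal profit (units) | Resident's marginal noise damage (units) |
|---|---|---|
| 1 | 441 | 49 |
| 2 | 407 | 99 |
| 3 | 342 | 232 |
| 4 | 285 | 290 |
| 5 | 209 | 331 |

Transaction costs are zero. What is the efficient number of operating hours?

3

Bargaining reaches the level where marginal profit last exceeds marginal noise damage.
That holds through level 3 (342 ≥ 232) but not at 4 (285 < 290).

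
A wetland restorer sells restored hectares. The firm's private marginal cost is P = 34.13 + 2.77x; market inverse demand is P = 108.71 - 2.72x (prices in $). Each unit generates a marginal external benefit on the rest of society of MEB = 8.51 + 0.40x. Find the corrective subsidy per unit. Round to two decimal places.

Social marginal cost = private MC − MEB = 25.62 + 2.37x.
Set SMC = demand: 25.62 + 2.37x = 108.71 - 2.72x → x* = 16.3242.
The Pigouvian subsidy equals MEB at x*: 8.51 + 0.40×16.3242 = 15.0397.

subsidy = $15.04 per unit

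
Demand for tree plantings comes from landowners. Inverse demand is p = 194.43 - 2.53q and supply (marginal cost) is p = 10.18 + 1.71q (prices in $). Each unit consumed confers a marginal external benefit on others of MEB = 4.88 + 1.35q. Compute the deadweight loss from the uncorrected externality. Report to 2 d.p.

Market equilibrium (private): 10.18 + 1.71q = 194.43 - 2.53q → q_m = 43.4552.
Social marginal benefit = demand + MEB = 199.31 - 1.18q.
Set SMB = MC: 199.31 - 1.18q = 10.18 + 1.71q → q* = 65.4429.
The welfare-loss triangle has base |q_m − q*| and height MEB(q_m) (the vertical gap between SMB and MC is zero at q* and MEB at q_m).
DWL = ½ × 21.9877 × 63.5445 = 698.5987.

DWL = $698.60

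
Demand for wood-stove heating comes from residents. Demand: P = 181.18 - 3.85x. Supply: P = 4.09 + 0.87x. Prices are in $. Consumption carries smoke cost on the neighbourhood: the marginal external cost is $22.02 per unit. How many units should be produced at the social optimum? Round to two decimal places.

x* = 32.85

Social marginal benefit = demand − MEC = 159.16 - 3.85x.
Set SMB = MC: 159.16 - 3.85x = 4.09 + 0.87x → x* = 32.8538.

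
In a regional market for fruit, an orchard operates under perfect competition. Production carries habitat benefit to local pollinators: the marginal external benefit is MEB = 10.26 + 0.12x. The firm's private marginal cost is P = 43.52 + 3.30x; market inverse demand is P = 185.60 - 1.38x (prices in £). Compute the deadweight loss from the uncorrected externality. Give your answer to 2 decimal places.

Market equilibrium (private): 43.52 + 3.30x = 185.60 - 1.38x → x_m = 30.3590.
Social marginal cost = private MC − MEB = 33.26 + 3.18x.
Set SMC = demand: 33.26 + 3.18x = 185.60 - 1.38x → x* = 33.4079.
The loss is the area between SMC and demand from x* to x_m; with linear curves that's a triangle of height MEB(x_m).
DWL = ½ × 3.0489 × 13.9031 = 21.1946.

DWL = £21.19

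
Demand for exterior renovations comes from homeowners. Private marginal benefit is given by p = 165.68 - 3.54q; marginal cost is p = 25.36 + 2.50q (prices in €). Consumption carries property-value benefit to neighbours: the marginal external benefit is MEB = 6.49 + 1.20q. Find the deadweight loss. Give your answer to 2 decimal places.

Market equilibrium (private): 25.36 + 2.50q = 165.68 - 3.54q → q_m = 23.2318.
Social marginal benefit = demand + MEB = 172.17 - 2.34q.
Set SMB = MC: 172.17 - 2.34q = 25.36 + 2.50q → q* = 30.3326.
The loss is the area between SMB and MC from q* to q_m; with linear curves that's a triangle of height MEB(q_m).
DWL = ½ × 7.1008 × 34.3681 = 122.0205.

DWL = €122.02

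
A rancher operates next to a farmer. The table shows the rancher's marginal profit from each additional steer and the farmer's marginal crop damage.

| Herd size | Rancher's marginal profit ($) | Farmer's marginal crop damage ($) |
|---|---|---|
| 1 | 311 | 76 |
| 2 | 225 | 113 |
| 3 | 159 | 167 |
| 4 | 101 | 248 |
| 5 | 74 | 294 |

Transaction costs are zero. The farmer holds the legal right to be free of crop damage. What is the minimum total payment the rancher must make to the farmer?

Efficient level: marginal profit ≥ marginal crop damage through level 2, so k* = 2.
With the farmer holding the right, the rancher must at least compensate total damage at k*: 76 + 113 = 189.

$189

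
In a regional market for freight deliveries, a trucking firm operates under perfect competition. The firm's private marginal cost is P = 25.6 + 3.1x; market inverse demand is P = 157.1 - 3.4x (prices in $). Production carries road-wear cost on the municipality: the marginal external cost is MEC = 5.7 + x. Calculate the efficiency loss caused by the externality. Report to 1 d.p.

Market equilibrium (private): 25.6 + 3.1x = 157.1 - 3.4x → x_m = 20.2308.
Social marginal cost = private MC + MEC = 31.3 + 4.1x.
Set SMC = demand: 31.3 + 4.1x = 157.1 - 3.4x → x* = 16.7733.
Between x* and x_m the wedge SMC − demand runs linearly from 0 to MEC(x_m), so the loss is a triangle.
DWL = ½ × 3.4575 × 25.9308 = 44.8279.

DWL = $44.8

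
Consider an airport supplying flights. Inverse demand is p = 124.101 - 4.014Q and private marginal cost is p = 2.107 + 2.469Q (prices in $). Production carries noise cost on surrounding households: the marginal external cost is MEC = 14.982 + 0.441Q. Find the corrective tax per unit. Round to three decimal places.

Social marginal cost = private MC + MEC = 17.089 + 2.910Q.
Set SMC = demand: 17.089 + 2.910Q = 124.101 - 4.014Q → Q* = 15.4552.
The Pigouvian tax equals MEC at Q*: 14.982 + 0.441×15.4552 = 21.7977.

tax = $21.798 per unit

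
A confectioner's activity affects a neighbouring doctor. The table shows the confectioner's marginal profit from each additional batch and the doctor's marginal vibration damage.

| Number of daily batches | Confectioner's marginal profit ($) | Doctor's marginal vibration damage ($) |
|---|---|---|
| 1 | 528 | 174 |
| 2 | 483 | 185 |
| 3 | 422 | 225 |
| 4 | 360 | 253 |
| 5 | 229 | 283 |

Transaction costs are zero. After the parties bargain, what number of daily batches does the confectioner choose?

4

Bargaining reaches the level where marginal profit last exceeds marginal vibration damage.
That holds through level 4 (360 ≥ 253) but not at 5 (229 < 283).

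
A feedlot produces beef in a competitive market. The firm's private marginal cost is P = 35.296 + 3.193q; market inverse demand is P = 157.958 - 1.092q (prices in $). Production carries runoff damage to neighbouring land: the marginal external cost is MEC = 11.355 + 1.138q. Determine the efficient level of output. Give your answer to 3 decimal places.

q* = 20.525

Social marginal cost = private MC + MEC = 46.651 + 4.331q.
Set SMC = demand: 46.651 + 4.331q = 157.958 - 1.092q → q* = 20.5250.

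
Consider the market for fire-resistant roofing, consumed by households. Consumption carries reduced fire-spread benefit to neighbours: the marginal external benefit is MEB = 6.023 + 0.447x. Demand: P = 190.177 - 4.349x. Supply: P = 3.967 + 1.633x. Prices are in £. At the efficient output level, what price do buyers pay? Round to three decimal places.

P = £39.134

Social marginal benefit = demand + MEB = 196.200 - 3.902x.
Set SMB = MC: 196.200 - 3.902x = 3.967 + 1.633x → x* = 34.7304.
Consumer price on the demand curve at x*: 190.177 − 4.349×34.7304 = 39.1345.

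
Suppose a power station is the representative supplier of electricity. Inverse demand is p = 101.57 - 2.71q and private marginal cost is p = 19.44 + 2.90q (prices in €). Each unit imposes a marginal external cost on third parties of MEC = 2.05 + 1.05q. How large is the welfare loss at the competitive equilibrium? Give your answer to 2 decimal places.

Market equilibrium (private): 19.44 + 2.90q = 101.57 - 2.71q → q_m = 14.6399.
Social marginal cost = private MC + MEC = 21.49 + 3.95q.
Set SMC = demand: 21.49 + 3.95q = 101.57 - 2.71q → q* = 12.0240.
Between q* and q_m the wedge SMC − demand runs linearly from 0 to MEC(q_m), so the loss is a triangle.
DWL = ½ × 2.6159 × 17.4219 = 22.7870.

DWL = €22.79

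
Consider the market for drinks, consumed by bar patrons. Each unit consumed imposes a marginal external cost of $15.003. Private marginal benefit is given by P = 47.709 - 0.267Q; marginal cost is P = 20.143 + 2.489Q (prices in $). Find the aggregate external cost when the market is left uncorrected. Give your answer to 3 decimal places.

Market equilibrium (private): 20.143 + 2.489Q = 47.709 - 0.267Q → Q_m = 10.0022.
Total external cost = MEC × Q_m = 15.003 × 10.0022 = 150.0630.

$150.063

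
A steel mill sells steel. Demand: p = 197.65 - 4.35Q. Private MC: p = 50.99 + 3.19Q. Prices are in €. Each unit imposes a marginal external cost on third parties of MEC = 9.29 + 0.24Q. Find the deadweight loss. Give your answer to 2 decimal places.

DWL = €12.52

Market equilibrium (private): 50.99 + 3.19Q = 197.65 - 4.35Q → Q_m = 19.4509.
Social marginal cost = private MC + MEC = 60.28 + 3.43Q.
Set SMC = demand: 60.28 + 3.43Q = 197.65 - 4.35Q → Q* = 17.6568.
The loss is the area between SMC and demand from Q* to Q_m; with linear curves that's a triangle of height MEC(Q_m).
DWL = ½ × 1.7941 × 13.9582 = 12.5212.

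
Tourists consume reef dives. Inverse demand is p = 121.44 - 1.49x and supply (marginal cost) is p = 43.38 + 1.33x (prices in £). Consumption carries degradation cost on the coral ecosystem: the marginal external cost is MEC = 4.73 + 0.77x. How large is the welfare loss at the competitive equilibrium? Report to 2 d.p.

DWL = £94.47

Market equilibrium (private): 43.38 + 1.33x = 121.44 - 1.49x → x_m = 27.6809.
Social marginal benefit = demand − MEC = 116.71 - 2.26x.
Set SMB = MC: 116.71 - 2.26x = 43.38 + 1.33x → x* = 20.4262.
The loss is the area between SMB and MC from x* to x_m; with linear curves that's a triangle of height MEC(x_m).
DWL = ½ × 7.2547 × 26.0443 = 94.4718.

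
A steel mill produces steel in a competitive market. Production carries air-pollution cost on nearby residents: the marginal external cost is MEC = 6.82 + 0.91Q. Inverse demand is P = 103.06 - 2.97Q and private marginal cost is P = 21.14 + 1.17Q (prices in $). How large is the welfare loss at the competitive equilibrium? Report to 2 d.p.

DWL = $61.03

Market equilibrium (private): 21.14 + 1.17Q = 103.06 - 2.97Q → Q_m = 19.7874.
Social marginal cost = private MC + MEC = 27.96 + 2.08Q.
Set SMC = demand: 27.96 + 2.08Q = 103.06 - 2.97Q → Q* = 14.8713.
Height of the DWL triangle at Q_m is SMC(Q_m) − demand(Q_m) = MEC(Q_m) = 24.8266.
DWL = ½ × 4.9161 × 24.8266 = 61.0250.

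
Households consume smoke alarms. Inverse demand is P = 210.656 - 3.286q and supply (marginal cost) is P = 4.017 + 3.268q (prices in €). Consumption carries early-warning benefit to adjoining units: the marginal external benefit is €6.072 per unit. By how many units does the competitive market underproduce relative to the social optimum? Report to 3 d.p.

Market equilibrium (private): 4.017 + 3.268q = 210.656 - 3.286q → q_m = 31.5287.
Social marginal benefit = demand + MEB = 216.728 - 3.286q.
Set SMB = MC: 216.728 - 3.286q = 4.017 + 3.268q → q* = 32.4551.
Gap = |31.5287 − 32.4551| = 0.9264.

0.926 units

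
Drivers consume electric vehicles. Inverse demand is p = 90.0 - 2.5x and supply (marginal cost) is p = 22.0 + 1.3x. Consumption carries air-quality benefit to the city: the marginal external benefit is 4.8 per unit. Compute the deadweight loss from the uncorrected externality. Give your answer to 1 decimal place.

DWL = 3.0

Market equilibrium (private): 22.0 + 1.3x = 90.0 - 2.5x → x_m = 17.8947.
Social marginal benefit = demand + MEB = 94.8 - 2.5x.
Set SMB = MC: 94.8 - 2.5x = 22.0 + 1.3x → x* = 19.1579.
Height of the DWL triangle at x_m is SMB(x_m) − MC(x_m) = MEB(x_m) = 4.8000.
DWL = ½ × 1.2632 × 4.8000 = 3.0317.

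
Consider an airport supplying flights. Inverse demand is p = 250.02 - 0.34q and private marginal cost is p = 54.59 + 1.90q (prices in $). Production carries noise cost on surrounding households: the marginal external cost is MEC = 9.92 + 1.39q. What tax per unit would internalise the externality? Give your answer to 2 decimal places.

Social marginal cost = private MC + MEC = 64.51 + 3.29q.
Set SMC = demand: 64.51 + 3.29q = 250.02 - 0.34q → q* = 51.1047.
The Pigouvian tax equals MEC at q*: 9.92 + 1.39×51.1047 = 80.9555.

tax = $80.96 per unit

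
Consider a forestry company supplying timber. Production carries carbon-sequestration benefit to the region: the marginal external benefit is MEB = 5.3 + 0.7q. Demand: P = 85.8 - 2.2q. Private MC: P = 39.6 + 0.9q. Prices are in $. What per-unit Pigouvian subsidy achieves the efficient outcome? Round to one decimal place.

Social marginal cost = private MC − MEB = 34.3 + 0.2q.
Set SMC = demand: 34.3 + 0.2q = 85.8 - 2.2q → q* = 21.4583.
The Pigouvian subsidy equals MEB at q*: 5.3 + 0.7×21.4583 = 20.3208.

subsidy = $20.3 per unit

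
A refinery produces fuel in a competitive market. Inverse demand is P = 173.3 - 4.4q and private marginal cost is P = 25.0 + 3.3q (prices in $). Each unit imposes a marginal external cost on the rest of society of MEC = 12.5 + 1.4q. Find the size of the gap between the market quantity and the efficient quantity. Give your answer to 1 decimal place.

4.3 units

Market equilibrium (private): 25.0 + 3.3q = 173.3 - 4.4q → q_m = 19.2597.
Social marginal cost = private MC + MEC = 37.5 + 4.7q.
Set SMC = demand: 37.5 + 4.7q = 173.3 - 4.4q → q* = 14.9231.
Gap = |19.2597 − 14.9231| = 4.3366.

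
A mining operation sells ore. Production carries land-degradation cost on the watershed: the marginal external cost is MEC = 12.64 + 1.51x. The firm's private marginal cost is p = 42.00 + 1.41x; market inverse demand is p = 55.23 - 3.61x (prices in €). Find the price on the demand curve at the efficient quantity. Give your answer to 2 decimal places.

Social marginal cost = private MC + MEC = 54.64 + 2.92x.
Set SMC = demand: 54.64 + 2.92x = 55.23 - 3.61x → x* = 0.0904.
Consumer price on the demand curve at x*: 55.23 − 3.61×0.0904 = 54.9037.

P = €54.90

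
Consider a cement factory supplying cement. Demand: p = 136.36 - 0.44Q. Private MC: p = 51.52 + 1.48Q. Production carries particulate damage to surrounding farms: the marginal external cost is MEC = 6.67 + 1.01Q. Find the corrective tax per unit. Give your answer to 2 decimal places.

tax = 33.62 per unit

Social marginal cost = private MC + MEC = 58.19 + 2.49Q.
Set SMC = demand: 58.19 + 2.49Q = 136.36 - 0.44Q → Q* = 26.6792.
The Pigouvian tax equals MEC at Q*: 6.67 + 1.01×26.6792 = 33.6160.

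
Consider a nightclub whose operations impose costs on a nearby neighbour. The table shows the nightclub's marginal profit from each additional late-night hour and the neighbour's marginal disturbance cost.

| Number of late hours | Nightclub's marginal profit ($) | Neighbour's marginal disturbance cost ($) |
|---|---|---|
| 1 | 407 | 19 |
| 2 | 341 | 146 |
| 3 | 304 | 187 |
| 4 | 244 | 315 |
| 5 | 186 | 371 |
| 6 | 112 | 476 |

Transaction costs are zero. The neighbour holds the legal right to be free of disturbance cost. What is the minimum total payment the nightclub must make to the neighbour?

Efficient level: marginal profit ≥ marginal disturbance cost through level 3, so k* = 3.
With the neighbour holding the right, the nightclub must at least compensate total damage at k*: 19 + 146 + 187 = 352.

$352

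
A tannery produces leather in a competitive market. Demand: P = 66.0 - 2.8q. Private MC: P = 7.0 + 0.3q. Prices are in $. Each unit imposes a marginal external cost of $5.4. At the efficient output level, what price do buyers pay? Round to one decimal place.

Social marginal cost = private MC + MEC = 12.4 + 0.3q.
Set SMC = demand: 12.4 + 0.3q = 66.0 - 2.8q → q* = 17.2903.
Consumer price on the demand curve at q*: 66.0 − 2.8×17.2903 = 17.5872.

P = $17.6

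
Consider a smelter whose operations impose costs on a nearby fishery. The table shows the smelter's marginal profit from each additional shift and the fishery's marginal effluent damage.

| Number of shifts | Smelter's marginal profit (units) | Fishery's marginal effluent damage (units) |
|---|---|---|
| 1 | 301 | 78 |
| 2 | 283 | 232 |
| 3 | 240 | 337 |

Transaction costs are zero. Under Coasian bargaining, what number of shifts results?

Bargaining reaches the level where marginal profit last exceeds marginal effluent damage.
That holds through level 2 (283 ≥ 232) but not at 3 (240 < 337).

2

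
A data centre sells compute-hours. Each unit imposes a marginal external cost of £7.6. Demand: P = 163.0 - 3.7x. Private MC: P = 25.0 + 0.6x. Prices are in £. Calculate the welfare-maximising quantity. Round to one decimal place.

Social marginal cost = private MC + MEC = 32.6 + 0.6x.
Set SMC = demand: 32.6 + 0.6x = 163.0 - 3.7x → x* = 30.3256.

x* = 30.3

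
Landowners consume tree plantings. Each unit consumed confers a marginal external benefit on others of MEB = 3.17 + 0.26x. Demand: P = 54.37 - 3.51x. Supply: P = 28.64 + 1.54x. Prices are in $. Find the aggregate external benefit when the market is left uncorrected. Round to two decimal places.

Market equilibrium (private): 28.64 + 1.54x = 54.37 - 3.51x → x_m = 5.0950.
Total external benefit = ∫₀^{x_m} (3.17 + 0.26x) dx = 3.17×5.0950 + ½×0.26×5.0950² = 19.5258.

$19.53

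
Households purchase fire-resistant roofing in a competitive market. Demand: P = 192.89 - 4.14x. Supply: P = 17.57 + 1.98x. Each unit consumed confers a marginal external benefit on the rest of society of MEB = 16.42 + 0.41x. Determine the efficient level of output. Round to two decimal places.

Social marginal benefit = demand + MEB = 209.31 - 3.73x.
Set SMB = MC: 209.31 - 3.73x = 17.57 + 1.98x → x* = 33.5797.

x* = 33.58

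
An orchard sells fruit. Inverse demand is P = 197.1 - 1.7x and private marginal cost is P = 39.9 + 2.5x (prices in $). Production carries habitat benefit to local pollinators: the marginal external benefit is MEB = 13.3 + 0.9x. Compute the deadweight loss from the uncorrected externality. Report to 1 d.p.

Market equilibrium (private): 39.9 + 2.5x = 197.1 - 1.7x → x_m = 37.4286.
Social marginal cost = private MC − MEB = 26.6 + 1.6x.
Set SMC = demand: 26.6 + 1.6x = 197.1 - 1.7x → x* = 51.6667.
The loss is the area between SMC and demand from x* to x_m; with linear curves that's a triangle of height MEB(x_m).
DWL = ½ × 14.2381 × 46.9857 = 334.4935.

DWL = $334.5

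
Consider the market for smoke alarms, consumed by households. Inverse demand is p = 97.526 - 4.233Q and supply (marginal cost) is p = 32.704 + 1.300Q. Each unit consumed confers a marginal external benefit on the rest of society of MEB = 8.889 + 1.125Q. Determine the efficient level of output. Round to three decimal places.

Q* = 16.722

Social marginal benefit = demand + MEB = 106.415 - 3.108Q.
Set SMB = MC: 106.415 - 3.108Q = 32.704 + 1.300Q → Q* = 16.7221.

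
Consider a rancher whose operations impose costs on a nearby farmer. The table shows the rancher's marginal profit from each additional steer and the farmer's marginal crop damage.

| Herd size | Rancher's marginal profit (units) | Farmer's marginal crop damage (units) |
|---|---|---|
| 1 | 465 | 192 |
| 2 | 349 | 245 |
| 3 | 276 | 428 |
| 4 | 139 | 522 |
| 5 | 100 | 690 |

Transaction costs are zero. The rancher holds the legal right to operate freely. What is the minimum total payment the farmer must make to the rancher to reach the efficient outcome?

Left alone the rancher would choose level 5 (marginal profit stays positive).
Efficient level: k* = 2 (marginal profit ≥ marginal crop damage through 2).
The farmer must at least cover the rancher's forgone profit from cutting 5→2: 276 + 139 + 100 = 515.

515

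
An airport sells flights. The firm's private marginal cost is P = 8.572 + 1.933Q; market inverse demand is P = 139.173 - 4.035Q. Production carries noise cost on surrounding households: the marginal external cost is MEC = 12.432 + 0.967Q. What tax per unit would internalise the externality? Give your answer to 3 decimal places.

Social marginal cost = private MC + MEC = 21.004 + 2.900Q.
Set SMC = demand: 21.004 + 2.900Q = 139.173 - 4.035Q → Q* = 17.0395.
The Pigouvian tax equals MEC at Q*: 12.432 + 0.967×17.0395 = 28.9092.

tax = 28.909 per unit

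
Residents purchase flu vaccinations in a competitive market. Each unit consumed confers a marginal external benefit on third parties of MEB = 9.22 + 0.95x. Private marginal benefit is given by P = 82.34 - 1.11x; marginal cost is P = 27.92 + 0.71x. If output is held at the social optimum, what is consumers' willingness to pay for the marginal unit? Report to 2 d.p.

Social marginal benefit = demand + MEB = 91.56 - 0.16x.
Set SMB = MC: 91.56 - 0.16x = 27.92 + 0.71x → x* = 73.1494.
Consumer price on the demand curve at x*: 82.34 − 1.11×73.1494 = 1.1442.

P = 1.14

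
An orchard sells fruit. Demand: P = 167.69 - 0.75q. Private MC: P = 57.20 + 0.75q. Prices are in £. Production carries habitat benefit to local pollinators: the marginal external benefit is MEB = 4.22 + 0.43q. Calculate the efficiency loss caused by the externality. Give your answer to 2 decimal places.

DWL = £602.04

Market equilibrium (private): 57.20 + 0.75q = 167.69 - 0.75q → q_m = 73.6600.
Social marginal cost = private MC − MEB = 52.98 + 0.32q.
Set SMC = demand: 52.98 + 0.32q = 167.69 - 0.75q → q* = 107.2056.
The loss is the area between SMC and demand from q* to q_m; with linear curves that's a triangle of height MEB(q_m).
DWL = ½ × 33.5456 × 35.8938 = 602.0395.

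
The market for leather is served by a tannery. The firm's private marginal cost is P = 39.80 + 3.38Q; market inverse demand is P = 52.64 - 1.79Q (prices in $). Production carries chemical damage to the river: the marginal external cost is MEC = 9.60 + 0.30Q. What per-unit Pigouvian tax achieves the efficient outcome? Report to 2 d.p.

Social marginal cost = private MC + MEC = 49.40 + 3.68Q.
Set SMC = demand: 49.40 + 3.68Q = 52.64 - 1.79Q → Q* = 0.5923.
The Pigouvian tax equals MEC at Q*: 9.60 + 0.30×0.5923 = 9.7777.

tax = $9.78 per unit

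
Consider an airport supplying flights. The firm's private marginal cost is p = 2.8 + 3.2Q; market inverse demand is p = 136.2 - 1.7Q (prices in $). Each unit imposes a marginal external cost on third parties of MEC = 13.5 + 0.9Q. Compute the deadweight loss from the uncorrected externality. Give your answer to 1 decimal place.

Market equilibrium (private): 2.8 + 3.2Q = 136.2 - 1.7Q → Q_m = 27.2245.
Social marginal cost = private MC + MEC = 16.3 + 4.1Q.
Set SMC = demand: 16.3 + 4.1Q = 136.2 - 1.7Q → Q* = 20.6724.
Between Q* and Q_m the wedge SMC − demand runs linearly from 0 to MEC(Q_m), so the loss is a triangle.
DWL = ½ × 6.5521 × 38.0020 = 124.4965.

DWL = $124.5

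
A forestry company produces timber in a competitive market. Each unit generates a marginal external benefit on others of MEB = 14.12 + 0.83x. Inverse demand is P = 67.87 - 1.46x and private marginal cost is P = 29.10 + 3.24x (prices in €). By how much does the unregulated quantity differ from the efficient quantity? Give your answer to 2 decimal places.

Market equilibrium (private): 29.10 + 3.24x = 67.87 - 1.46x → x_m = 8.2489.
Social marginal cost = private MC − MEB = 14.98 + 2.41x.
Set SMC = demand: 14.98 + 2.41x = 67.87 - 1.46x → x* = 13.6667.
Gap = |8.2489 − 13.6667| = 5.4178.

5.42 units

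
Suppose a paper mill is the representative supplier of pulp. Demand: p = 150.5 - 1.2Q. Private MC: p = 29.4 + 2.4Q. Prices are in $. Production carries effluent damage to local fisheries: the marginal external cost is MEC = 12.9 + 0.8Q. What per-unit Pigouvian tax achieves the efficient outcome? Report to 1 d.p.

Social marginal cost = private MC + MEC = 42.3 + 3.2Q.
Set SMC = demand: 42.3 + 3.2Q = 150.5 - 1.2Q → Q* = 24.5909.
The Pigouvian tax equals MEC at Q*: 12.9 + 0.8×24.5909 = 32.5727.

tax = $32.6 per unit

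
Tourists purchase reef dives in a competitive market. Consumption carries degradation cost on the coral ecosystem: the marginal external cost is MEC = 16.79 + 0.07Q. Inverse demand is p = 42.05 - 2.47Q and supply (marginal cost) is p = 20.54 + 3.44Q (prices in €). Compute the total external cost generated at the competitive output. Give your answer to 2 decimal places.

Market equilibrium (private): 20.54 + 3.44Q = 42.05 - 2.47Q → Q_m = 3.6396.
Total external cost = ∫₀^{Q_m} (16.79 + 0.07Q) dQ = 16.79×3.6396 + ½×0.07×3.6396² = 61.5725.

€61.57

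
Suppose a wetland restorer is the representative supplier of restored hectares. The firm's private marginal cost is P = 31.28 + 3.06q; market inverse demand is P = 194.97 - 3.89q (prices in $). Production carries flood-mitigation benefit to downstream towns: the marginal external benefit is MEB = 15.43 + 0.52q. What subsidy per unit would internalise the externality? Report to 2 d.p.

Social marginal cost = private MC − MEB = 15.85 + 2.54q.
Set SMC = demand: 15.85 + 2.54q = 194.97 - 3.89q → q* = 27.8569.
The Pigouvian subsidy equals MEB at q*: 15.43 + 0.52×27.8569 = 29.9156.

subsidy = $29.92 per unit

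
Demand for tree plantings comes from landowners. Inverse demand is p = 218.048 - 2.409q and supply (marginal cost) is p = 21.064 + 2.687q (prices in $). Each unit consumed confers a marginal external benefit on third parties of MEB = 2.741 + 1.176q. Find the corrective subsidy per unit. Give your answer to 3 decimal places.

Social marginal benefit = demand + MEB = 220.789 - 1.233q.
Set SMB = MC: 220.789 - 1.233q = 21.064 + 2.687q → q* = 50.9503.
The Pigouvian subsidy equals MEB at q*: 2.741 + 1.176×50.9503 = 62.6586.

subsidy = $62.659 per unit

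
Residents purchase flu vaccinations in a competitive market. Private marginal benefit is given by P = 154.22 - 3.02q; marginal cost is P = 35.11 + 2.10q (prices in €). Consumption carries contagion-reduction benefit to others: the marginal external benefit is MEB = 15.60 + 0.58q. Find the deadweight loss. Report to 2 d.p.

Market equilibrium (private): 35.11 + 2.10q = 154.22 - 3.02q → q_m = 23.2637.
Social marginal benefit = demand + MEB = 169.82 - 2.44q.
Set SMB = MC: 169.82 - 2.44q = 35.11 + 2.10q → q* = 29.6718.
Height of the DWL triangle at q_m is SMB(q_m) − MC(q_m) = MEB(q_m) = 29.0929.
DWL = ½ × 6.4081 × 29.0929 = 93.2151.

DWL = €93.22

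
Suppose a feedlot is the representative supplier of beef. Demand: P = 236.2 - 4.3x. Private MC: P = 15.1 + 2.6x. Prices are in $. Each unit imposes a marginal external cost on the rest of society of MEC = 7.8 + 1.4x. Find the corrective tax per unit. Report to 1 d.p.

tax = $43.8 per unit

Social marginal cost = private MC + MEC = 22.9 + 4.0x.
Set SMC = demand: 22.9 + 4.0x = 236.2 - 4.3x → x* = 25.6988.
The Pigouvian tax equals MEC at x*: 7.8 + 1.4×25.6988 = 43.7783.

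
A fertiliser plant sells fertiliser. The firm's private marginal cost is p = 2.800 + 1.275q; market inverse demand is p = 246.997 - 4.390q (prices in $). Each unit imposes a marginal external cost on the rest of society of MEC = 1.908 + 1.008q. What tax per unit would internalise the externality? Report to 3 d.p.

Social marginal cost = private MC + MEC = 4.708 + 2.283q.
Set SMC = demand: 4.708 + 2.283q = 246.997 - 4.390q → q* = 36.3089.
The Pigouvian tax equals MEC at q*: 1.908 + 1.008×36.3089 = 38.5074.

tax = $38.507 per unit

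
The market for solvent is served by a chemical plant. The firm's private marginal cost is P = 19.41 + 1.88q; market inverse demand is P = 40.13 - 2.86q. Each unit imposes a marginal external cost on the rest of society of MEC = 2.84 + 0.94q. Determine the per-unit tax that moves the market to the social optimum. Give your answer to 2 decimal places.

tax = 5.80 per unit

Social marginal cost = private MC + MEC = 22.25 + 2.82q.
Set SMC = demand: 22.25 + 2.82q = 40.13 - 2.86q → q* = 3.1479.
The Pigouvian tax equals MEC at q*: 2.84 + 0.94×3.1479 = 5.7990.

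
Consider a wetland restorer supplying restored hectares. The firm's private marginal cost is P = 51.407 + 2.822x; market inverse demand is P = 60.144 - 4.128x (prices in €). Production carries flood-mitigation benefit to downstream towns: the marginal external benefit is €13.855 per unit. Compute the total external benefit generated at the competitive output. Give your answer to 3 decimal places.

€17.417

Market equilibrium (private): 51.407 + 2.822x = 60.144 - 4.128x → x_m = 1.2571.
Total external benefit = MEB × x_m = 13.855 × 1.2571 = 17.4171.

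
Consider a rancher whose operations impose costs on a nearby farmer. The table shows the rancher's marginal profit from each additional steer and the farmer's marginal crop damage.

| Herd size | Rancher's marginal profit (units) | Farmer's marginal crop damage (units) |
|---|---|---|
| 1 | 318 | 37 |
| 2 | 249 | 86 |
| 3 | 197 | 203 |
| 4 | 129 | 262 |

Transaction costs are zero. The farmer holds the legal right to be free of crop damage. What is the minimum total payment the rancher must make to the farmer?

Efficient level: marginal profit ≥ marginal crop damage through level 2, so k* = 2.
With the farmer holding the right, the rancher must at least compensate total damage at k*: 37 + 86 = 123.

123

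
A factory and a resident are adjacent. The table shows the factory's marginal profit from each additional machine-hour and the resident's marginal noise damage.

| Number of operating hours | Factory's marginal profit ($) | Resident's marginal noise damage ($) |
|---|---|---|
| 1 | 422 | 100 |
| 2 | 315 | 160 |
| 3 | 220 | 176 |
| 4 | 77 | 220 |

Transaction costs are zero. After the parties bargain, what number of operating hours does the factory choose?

Bargaining reaches the level where marginal profit last exceeds marginal noise damage.
That holds through level 3 (220 ≥ 176) but not at 4 (77 < 220).

3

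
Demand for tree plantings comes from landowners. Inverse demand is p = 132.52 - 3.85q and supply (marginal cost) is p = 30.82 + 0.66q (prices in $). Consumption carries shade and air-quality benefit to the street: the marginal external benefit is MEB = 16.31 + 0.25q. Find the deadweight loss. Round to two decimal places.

DWL = $56.54

Market equilibrium (private): 30.82 + 0.66q = 132.52 - 3.85q → q_m = 22.5499.
Social marginal benefit = demand + MEB = 148.83 - 3.60q.
Set SMB = MC: 148.83 - 3.60q = 30.82 + 0.66q → q* = 27.7019.
The loss is the area between SMB and MC from q* to q_m; with linear curves that's a triangle of height MEB(q_m).
DWL = ½ × 5.1520 × 21.9475 = 56.5368.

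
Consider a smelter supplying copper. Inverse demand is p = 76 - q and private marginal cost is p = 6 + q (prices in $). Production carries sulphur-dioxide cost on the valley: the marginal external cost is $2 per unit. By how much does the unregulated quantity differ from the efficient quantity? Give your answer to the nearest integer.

1 units

Market equilibrium (private): 6 + q = 76 - q → q_m = 35.0000.
Social marginal cost = private MC + MEC = 8 + q.
Set SMC = demand: 8 + q = 76 - q → q* = 34.0000.
Gap = |35.0000 − 34.0000| = 1.0000.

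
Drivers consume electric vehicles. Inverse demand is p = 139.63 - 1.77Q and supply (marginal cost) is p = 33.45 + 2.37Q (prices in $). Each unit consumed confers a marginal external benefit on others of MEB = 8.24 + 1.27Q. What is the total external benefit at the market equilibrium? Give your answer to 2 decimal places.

$629.03

Market equilibrium (private): 33.45 + 2.37Q = 139.63 - 1.77Q → Q_m = 25.6473.
Total external benefit = ∫₀^{Q_m} (8.24 + 1.27Q) dQ = 8.24×25.6473 + ½×1.27×25.6473² = 629.0266.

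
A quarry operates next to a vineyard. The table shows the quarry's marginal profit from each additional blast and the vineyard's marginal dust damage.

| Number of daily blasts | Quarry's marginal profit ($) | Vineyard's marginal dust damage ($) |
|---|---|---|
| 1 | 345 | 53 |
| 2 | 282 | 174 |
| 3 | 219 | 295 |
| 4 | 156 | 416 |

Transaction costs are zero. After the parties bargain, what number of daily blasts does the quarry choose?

Bargaining reaches the level where marginal profit last exceeds marginal dust damage.
That holds through level 2 (282 ≥ 174) but not at 3 (219 < 295).

2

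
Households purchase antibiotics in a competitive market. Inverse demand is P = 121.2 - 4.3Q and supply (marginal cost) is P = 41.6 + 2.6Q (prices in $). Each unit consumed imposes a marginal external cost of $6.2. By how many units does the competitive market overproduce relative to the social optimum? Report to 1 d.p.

0.9 units

Market equilibrium (private): 41.6 + 2.6Q = 121.2 - 4.3Q → Q_m = 11.5362.
Social marginal benefit = demand − MEC = 115.0 - 4.3Q.
Set SMB = MC: 115.0 - 4.3Q = 41.6 + 2.6Q → Q* = 10.6377.
Gap = |11.5362 − 10.6377| = 0.8985.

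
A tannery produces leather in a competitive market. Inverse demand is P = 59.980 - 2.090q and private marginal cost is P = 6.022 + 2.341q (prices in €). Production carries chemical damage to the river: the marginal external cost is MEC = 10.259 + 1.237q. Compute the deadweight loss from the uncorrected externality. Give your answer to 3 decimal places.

DWL = €56.565

Market equilibrium (private): 6.022 + 2.341q = 59.980 - 2.090q → q_m = 12.1774.
Social marginal cost = private MC + MEC = 16.281 + 3.578q.
Set SMC = demand: 16.281 + 3.578q = 59.980 - 2.090q → q* = 7.7098.
The welfare-loss triangle has base |q_m − q*| and height MEC(q_m) (the vertical gap between SMC and demand is zero at q* and MEC at q_m).
DWL = ½ × 4.4676 × 25.3224 = 56.5652.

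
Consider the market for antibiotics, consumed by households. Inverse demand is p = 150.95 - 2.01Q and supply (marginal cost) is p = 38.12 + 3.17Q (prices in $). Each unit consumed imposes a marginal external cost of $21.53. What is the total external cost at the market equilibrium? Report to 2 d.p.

Market equilibrium (private): 38.12 + 3.17Q = 150.95 - 2.01Q → Q_m = 21.7819.
Total external cost = MEC × Q_m = 21.53 × 21.7819 = 468.9643.

$468.96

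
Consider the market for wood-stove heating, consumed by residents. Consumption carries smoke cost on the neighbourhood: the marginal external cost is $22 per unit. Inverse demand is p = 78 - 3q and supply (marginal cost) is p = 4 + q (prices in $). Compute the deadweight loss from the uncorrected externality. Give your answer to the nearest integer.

DWL = $61

Market equilibrium (private): 4 + q = 78 - 3q → q_m = 18.5000.
Social marginal benefit = demand − MEC = 56 - 3q.
Set SMB = MC: 56 - 3q = 4 + q → q* = 13.0000.
Height of the DWL triangle at q_m is MC(q_m) − SMB(q_m) = MEC(q_m) = 22.0000.
DWL = ½ × 5.5000 × 22.0000 = 60.5000.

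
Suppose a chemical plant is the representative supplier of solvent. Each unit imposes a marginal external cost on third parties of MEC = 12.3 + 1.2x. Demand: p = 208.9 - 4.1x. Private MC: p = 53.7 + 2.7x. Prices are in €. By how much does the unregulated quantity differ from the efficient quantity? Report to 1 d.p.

5.0 units

Market equilibrium (private): 53.7 + 2.7x = 208.9 - 4.1x → x_m = 22.8235.
Social marginal cost = private MC + MEC = 66.0 + 3.9x.
Set SMC = demand: 66.0 + 3.9x = 208.9 - 4.1x → x* = 17.8625.
Gap = |22.8235 − 17.8625| = 4.9610.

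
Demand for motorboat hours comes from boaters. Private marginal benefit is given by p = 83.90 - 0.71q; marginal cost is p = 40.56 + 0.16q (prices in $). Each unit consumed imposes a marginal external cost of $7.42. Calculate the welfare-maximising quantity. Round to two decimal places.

q* = 41.29

Social marginal benefit = demand − MEC = 76.48 - 0.71q.
Set SMB = MC: 76.48 - 0.71q = 40.56 + 0.16q → q* = 41.2874.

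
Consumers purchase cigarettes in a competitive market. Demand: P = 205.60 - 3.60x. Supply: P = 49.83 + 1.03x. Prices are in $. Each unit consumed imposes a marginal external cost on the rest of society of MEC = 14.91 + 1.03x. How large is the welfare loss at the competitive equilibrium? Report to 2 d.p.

Market equilibrium (private): 49.83 + 1.03x = 205.60 - 3.60x → x_m = 33.6436.
Social marginal benefit = demand − MEC = 190.69 - 4.63x.
Set SMB = MC: 190.69 - 4.63x = 49.83 + 1.03x → x* = 24.8869.
Height of the DWL triangle at x_m is MC(x_m) − SMB(x_m) = MEC(x_m) = 49.5629.
DWL = ½ × 8.7567 × 49.5629 = 217.0037.

DWL = $217.00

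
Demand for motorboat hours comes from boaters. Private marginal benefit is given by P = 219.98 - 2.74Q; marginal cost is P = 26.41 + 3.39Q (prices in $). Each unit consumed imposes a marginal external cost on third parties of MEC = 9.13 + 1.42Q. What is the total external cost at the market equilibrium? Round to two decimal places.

Market equilibrium (private): 26.41 + 3.39Q = 219.98 - 2.74Q → Q_m = 31.5775.
Total external cost = ∫₀^{Q_m} (9.13 + 1.42Q) dQ = 9.13×31.5775 + ½×1.42×31.5775² = 996.2709.

$996.27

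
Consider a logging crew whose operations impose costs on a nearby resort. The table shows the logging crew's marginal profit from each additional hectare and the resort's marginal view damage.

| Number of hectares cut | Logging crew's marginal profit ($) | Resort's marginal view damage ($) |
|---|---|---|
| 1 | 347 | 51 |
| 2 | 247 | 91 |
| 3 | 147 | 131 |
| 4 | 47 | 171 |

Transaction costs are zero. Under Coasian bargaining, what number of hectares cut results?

Bargaining reaches the level where marginal profit last exceeds marginal view damage.
That holds through level 3 (147 ≥ 131) but not at 4 (47 < 171).

3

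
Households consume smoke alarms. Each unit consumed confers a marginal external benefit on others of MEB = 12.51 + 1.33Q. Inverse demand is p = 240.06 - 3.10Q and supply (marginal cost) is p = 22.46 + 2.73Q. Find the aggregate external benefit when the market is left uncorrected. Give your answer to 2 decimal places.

1393.33

Market equilibrium (private): 22.46 + 2.73Q = 240.06 - 3.10Q → Q_m = 37.3242.
Total external benefit = ∫₀^{Q_m} (12.51 + 1.33Q) dQ = 12.51×37.3242 + ½×1.33×37.3242² = 1393.3345.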